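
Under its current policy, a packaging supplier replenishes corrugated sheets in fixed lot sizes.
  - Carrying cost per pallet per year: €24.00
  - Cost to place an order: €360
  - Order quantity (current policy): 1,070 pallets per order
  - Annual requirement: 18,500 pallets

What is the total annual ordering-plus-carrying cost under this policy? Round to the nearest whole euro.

€19,064

Ordering: D/Q × S = 18,500/1,070 × €360 = €6,224.30
Holding:  Q/2 × H = 1,070/2 × €24 = €12,840.00
Total = €6,224.30 + €12,840.00 = €19,064.30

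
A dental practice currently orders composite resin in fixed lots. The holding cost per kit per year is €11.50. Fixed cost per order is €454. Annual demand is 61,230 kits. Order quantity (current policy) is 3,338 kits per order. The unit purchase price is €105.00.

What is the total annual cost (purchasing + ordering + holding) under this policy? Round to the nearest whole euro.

€6,456,671

Annual ordering cost = (D/Q)·S = (61,230/3,338) × 454 = €8,327.87
Annual holding cost  = (Q/2)·H = (3,338/2) × 11.5 = €19,193.50
Purchase cost = D·C = 61,230 × 105 = €6,429,150.00
Total = €8,327.87 + €19,193.50 + €6,429,150.00 = €6,456,671.37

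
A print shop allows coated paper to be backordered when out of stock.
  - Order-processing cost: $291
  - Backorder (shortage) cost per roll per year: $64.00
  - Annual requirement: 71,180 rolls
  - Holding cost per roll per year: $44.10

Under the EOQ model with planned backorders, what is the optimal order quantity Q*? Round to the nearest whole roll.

1,260 rolls

Q* = √(2DS/H) · √((H + b)/b)
   = √(2 × 71,180 × 291 / 44.1) · √((44.1 + 64) / 64)
   = 969.217 × 1.2996 ≈ 1,259.63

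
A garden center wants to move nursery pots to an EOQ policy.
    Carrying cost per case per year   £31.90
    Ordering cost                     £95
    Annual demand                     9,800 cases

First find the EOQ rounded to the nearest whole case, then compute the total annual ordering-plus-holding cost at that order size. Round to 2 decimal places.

2DS/H = 2·9,800·95/31.9 = 58,369.91
EOQ = √58,369.91 ≈ 241.60 → Q = 242 cases
Ordering: D/Q × S = 9,800/242 × £95 = £3,847.11
Holding:  Q/2 × H = 242/2 × £31.9 = £3,859.90
Total = £3,847.11 + £3,859.90 = £7,707.01

£7,707.01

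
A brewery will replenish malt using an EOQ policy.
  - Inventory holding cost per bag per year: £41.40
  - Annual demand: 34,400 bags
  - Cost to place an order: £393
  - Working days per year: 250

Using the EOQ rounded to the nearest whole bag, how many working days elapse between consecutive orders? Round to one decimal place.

2DS/H = 2·34,400·393/41.4 = 653,101.45
EOQ = √653,101.45 ≈ 808.15 → Q = 808 bags
Days between orders = 250 / (D/Q) = 250 / 42.574 ≈ 5.872

5.9 days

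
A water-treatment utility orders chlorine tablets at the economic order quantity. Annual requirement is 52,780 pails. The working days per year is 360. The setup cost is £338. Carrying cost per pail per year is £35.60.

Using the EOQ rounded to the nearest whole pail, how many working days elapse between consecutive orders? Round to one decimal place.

6.8 days

2DS/H = 2·52,780·338/35.6 = 1,002,226.97
EOQ = √1,002,226.97 ≈ 1,001.11 → Q = 1,001 pails
Cycle time = (working days × Q)/D = (360 × 1,001) / 52,780 = 6.828 days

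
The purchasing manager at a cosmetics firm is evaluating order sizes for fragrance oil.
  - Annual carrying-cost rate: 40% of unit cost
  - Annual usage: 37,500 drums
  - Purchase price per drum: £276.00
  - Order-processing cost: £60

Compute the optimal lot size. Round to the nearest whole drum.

202 drums

Holding cost per drum per year: H = 40% × £276 = £110.4000
Optimal lot size Q* = (2 × 37,500 × £60 / £110.4)^½ ≈ 201.89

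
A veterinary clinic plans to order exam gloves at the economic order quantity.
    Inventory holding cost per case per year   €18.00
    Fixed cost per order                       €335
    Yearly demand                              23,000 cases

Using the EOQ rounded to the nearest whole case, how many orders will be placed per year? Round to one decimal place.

24.9 orders per year

Optimal lot size Q* = (2 × 23,000 × €335 / €18)^½ ≈ 925.26 → Q = 925
N = D/Q = 23,000/925 ≈ 24.865 orders/yr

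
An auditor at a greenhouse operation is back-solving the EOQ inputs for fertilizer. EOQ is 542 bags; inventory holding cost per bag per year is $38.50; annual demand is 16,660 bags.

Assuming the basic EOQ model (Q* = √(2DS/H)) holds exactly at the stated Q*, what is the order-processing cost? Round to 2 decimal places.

Since Q* = (2DS/H)^½, squaring gives Q*²·H = 2DS.
S = Q²H / (2D) = 542² × 38.5 / (2 × 16,660) = 339.4332

$339.43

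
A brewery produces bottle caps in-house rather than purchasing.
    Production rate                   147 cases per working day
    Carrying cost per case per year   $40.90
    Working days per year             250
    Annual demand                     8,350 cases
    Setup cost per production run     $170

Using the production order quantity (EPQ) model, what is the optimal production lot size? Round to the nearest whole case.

d = 8,350/250 = 33.4000 cases/day;  effective holding cost H(1 − d/p) = 40.9·(1 − 33.4000/147) = 31.60707
Q* = √(2DS / H_eff) = √(2·8,350·170 / 31.60707) ≈ 299.70

300 cases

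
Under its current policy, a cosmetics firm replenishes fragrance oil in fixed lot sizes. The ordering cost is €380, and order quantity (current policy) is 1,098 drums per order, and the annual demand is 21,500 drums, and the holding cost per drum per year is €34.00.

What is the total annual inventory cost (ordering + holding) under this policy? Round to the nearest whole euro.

€26,107

Ordering: D/Q × S = 21,500/1,098 × €380 = €7,440.80
Holding:  Q/2 × H = 1,098/2 × €34 = €18,666.00
Total = €7,440.80 + €18,666.00 = €26,106.80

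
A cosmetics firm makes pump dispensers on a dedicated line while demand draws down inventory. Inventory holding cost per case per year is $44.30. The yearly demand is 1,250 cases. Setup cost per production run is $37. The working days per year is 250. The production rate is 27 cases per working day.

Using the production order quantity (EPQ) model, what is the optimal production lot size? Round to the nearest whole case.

Daily demand d = 1,250/250 = 5.000; p = 27; 1 − d/p = 0.81481
EPQ = √(2DS / (H(1 − d/p)))
    = √(2 × 1,250 × 37 / (44.3 × 0.81481)) ≈ 50.62

51 cases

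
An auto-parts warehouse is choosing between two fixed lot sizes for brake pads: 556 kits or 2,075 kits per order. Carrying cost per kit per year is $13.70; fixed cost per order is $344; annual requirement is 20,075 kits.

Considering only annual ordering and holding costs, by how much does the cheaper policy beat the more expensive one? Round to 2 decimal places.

$1,312.74

TC(Q) = (D/Q)S + (Q/2)H
TC(556) = (20,075/556)×344 + (556/2)×13.7 = $16,229.10
TC(2,075) = (20,075/2,075)×344 + (2,075/2)×13.7 = $17,541.85
|ΔTC| = |$16,229.10 − $17,541.85| = $1,312.74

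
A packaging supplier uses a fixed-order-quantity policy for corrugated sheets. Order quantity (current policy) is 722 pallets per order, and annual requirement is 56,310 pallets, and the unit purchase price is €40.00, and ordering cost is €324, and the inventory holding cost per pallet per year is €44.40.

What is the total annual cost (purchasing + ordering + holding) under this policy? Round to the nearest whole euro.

€2,293,698

Annual ordering cost = (D/Q)·S = (56,310/722) × 324 = €25,269.31
Annual holding cost  = (Q/2)·H = (722/2) × 44.4 = €16,028.40
Purchase cost = D·C = 56,310 × 40 = €2,252,400.00
Total = €25,269.31 + €16,028.40 + €2,252,400.00 = €2,293,697.71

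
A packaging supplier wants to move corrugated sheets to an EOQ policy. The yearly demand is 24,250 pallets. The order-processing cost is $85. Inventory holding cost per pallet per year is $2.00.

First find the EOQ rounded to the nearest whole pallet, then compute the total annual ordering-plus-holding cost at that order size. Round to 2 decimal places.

2DS/H = 2·24,250·85/2 = 2,061,250.00
EOQ = √2,061,250.00 ≈ 1,435.71 → Q = 1,436 pallets
Ordering: D/Q × S = 24,250/1,436 × $85 = $1,435.41
Holding:  Q/2 × H = 1,436/2 × $2 = $1,436.00
Total = $1,435.41 + $1,436.00 = $2,871.41

$2,871.41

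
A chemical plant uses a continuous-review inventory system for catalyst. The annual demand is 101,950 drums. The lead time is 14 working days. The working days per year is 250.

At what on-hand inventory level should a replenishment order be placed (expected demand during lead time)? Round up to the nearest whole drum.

Daily demand d = 101,950 / 250 = 407.800 drums/day
Demand during lead time = 407.800 × 14 = 5,709.20
Reorder point = 5,709.20 → round up

5,710 drums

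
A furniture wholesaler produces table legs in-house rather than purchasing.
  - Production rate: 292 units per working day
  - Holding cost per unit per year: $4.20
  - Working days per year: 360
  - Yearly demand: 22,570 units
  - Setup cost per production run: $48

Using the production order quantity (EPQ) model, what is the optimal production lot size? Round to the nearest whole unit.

Daily demand d = 22,570/360 = 62.694; p = 292; 1 − d/p = 0.78529
EPQ = √(2DS / (H(1 − d/p)))
    = √(2 × 22,570 × 48 / (4.2 × 0.78529)) ≈ 810.51

811 units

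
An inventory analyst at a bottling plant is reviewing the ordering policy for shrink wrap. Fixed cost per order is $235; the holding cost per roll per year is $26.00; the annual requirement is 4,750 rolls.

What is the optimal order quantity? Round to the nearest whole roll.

293 rolls

Optimal lot size Q* = (2 × 4,750 × $235 / $26)^½ ≈ 293.03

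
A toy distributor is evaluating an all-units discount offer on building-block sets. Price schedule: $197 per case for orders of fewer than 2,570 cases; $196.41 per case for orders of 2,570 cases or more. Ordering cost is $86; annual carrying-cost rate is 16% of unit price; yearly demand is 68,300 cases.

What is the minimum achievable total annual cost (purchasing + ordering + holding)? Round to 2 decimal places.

$13,457,470.42

H₁ = 16%×$197 = $31.5200;  H₂ = 16%×$196.41 = $31.4256
EOQ₁ = √(2×68,300×86/31.5200) = 610.49  (< 2,570, feasible at tier 1)
EOQ₂ = √(2×68,300×86/31.4256) = 611.41  (< 2,570 → use Q = 2,570 at tier-2 price)
TC(tier 1 (EOQ₁), Q≈610.5) = $13,474,342.77
TC(tier 2, Q≈2,570.0) = $13,457,470.42
Minimum at tier 2: $13,457,470.42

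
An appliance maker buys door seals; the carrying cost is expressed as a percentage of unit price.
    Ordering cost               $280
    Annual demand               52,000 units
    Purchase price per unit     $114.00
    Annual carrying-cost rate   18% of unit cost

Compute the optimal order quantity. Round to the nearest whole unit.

H = i·C = 0.18 × $114 = $20.5200 per unit-year
EOQ = √(2DS/H) = √(2 × 52,000 × 280 / 20.52)
    = √(1,419,103.31) ≈ 1,191.26

1,191 units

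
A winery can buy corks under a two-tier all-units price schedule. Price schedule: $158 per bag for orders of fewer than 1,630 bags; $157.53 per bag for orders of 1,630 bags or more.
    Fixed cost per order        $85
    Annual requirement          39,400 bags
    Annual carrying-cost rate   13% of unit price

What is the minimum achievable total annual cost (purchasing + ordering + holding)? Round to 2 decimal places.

H₁ = 13%×$158 = $20.5400;  H₂ = 13%×$157.53 = $20.4789
EOQ₁ = √(2×39,400×85/20.5400) = 571.05  (< 1,630, feasible at tier 1)
EOQ₂ = √(2×39,400×85/20.4789) = 571.90  (< 1,630 → use Q = 1,630 at tier-2 price)
TC(tier 1 (EOQ₁), Q≈571.0) = $6,236,929.32
TC(tier 2, Q≈1,630.0) = $6,225,426.90
Minimum at tier 2: $6,225,426.90

$6,225,426.90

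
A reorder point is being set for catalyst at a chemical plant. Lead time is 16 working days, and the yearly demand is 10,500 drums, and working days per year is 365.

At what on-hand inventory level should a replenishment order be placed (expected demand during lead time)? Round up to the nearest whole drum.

461 drums

Daily demand d = 10,500 / 365 = 28.767 drums/day
Demand during lead time = 28.767 × 16 = 460.27
Reorder point = 460.27 → round up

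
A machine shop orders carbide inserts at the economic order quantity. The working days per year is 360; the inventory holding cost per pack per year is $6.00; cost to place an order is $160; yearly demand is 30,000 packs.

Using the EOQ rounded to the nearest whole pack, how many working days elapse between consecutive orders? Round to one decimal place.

15.2 days

Q* = √(2·D·S / H) = √(2·30,000·160 / 6) = √1,600,000.0 ≈ 1,264.91 → Q = 1,265 packs
T = Q/D × 360 days = 1,265/30,000 × 360 = 15.180 days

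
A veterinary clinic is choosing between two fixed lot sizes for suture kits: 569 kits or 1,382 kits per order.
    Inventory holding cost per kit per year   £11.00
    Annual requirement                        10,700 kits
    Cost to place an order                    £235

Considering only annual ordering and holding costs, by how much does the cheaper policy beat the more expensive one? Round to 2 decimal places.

£1,871.81

For each Q, cost = (D/Q)·S + (Q/2)·H.
TC(569) = (10,700/569)×235 + (569/2)×11 = £7,548.66
TC(1,382) = (10,700/1,382)×235 + (1,382/2)×11 = £9,420.46
|ΔTC| = |£7,548.66 − £9,420.46| = £1,871.81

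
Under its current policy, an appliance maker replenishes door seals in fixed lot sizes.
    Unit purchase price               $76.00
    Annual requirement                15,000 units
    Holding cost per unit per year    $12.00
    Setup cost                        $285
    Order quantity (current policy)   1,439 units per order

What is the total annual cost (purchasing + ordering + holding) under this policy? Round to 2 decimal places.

$1,151,604.81

Orders/yr = 15,000/1,439 = 10.424; ordering cost = 10.424 × $285 = $2,970.81
Average inventory = 1,439/2 = 719.5; holding cost = 719.5 × $12 = $8,634.00
Purchase cost = D·C = 15,000 × 76 = $1,140,000.00
Total = $2,970.81 + $8,634.00 + $1,140,000.00 = $1,151,604.81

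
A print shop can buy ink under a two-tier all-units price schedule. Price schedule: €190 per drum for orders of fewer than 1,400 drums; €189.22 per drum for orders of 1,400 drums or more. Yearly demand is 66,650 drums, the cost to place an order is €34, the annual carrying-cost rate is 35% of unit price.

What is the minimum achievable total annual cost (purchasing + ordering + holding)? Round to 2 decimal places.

H₁ = 35%×€190 = €66.5000;  H₂ = 35%×€189.22 = €66.2270
EOQ₁ = √(2×66,650×34/66.5000) = 261.06  (< 1,400, feasible at tier 1)
EOQ₂ = √(2×66,650×34/66.2270) = 261.60  (< 1,400 → use Q = 1,400 at tier-2 price)
TC(tier 1 (EOQ₁), Q≈261.1) = €12,680,860.62
TC(tier 2, Q≈1,400.0) = €12,659,490.54
Minimum at tier 2: €12,659,490.54

€12,659,490.54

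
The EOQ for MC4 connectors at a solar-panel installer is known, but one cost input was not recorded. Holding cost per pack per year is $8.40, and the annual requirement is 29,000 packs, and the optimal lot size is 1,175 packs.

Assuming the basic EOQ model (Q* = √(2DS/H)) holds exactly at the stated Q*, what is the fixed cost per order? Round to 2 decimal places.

Since Q* = (2DS/H)^½, squaring gives Q*²·H = 2DS.
S = Q²H / (2D) = 1,175² × 8.4 / (2 × 29,000) = 199.9526

$199.95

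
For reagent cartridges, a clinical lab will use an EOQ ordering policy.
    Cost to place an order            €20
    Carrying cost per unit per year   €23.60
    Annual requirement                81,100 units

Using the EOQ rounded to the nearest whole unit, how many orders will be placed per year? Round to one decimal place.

218.6 orders per year

Q* = √(2·D·S / H) = √(2·81,100·20 / 23.6) = √137,457.6 ≈ 370.75 → Q = 371
Orders per year = D/Q = 81,100 / 371 = 218.598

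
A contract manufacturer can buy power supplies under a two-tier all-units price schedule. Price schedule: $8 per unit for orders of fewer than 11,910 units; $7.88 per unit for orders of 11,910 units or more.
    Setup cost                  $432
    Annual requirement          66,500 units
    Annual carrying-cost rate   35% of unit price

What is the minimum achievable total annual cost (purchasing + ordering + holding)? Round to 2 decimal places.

$542,855.98

H₁ = 35%×$8 = $2.8000;  H₂ = 35%×$7.88 = $2.7580
EOQ₁ = √(2×66,500×432/2.8000) = 4,529.90  (< 11,910, feasible at tier 1)
EOQ₂ = √(2×66,500×432/2.7580) = 4,564.26  (< 11,910 → use Q = 11,910 at tier-2 price)
TC(tier 1 (EOQ₁), Q≈4,529.9) = $544,683.72
TC(tier 2, Q≈11,910.0) = $542,855.98
Minimum at tier 2: $542,855.98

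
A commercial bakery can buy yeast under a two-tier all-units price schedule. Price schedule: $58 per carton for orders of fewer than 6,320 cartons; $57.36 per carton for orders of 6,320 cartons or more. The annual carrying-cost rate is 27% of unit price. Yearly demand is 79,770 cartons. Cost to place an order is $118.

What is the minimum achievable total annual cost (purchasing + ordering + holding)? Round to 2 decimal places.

H₁ = 27%×$58 = $15.6600;  H₂ = 27%×$57.36 = $15.4872
EOQ₁ = √(2×79,770×118/15.6600) = 1,096.43  (< 6,320, feasible at tier 1)
EOQ₂ = √(2×79,770×118/15.4872) = 1,102.53  (< 6,320 → use Q = 6,320 at tier-2 price)
TC(tier 1 (EOQ₁), Q≈1,096.4) = $4,643,830.05
TC(tier 2, Q≈6,320.0) = $4,626,036.13
Minimum at tier 2: $4,626,036.13

$4,626,036.13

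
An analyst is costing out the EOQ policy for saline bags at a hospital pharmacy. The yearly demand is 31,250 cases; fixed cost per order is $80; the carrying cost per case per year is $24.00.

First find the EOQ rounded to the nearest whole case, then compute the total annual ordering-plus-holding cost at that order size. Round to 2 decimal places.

Optimal lot size Q* = (2 × 31,250 × $80 / $24)^½ ≈ 456.44 → Q = 456 cases
Orders/yr = 31,250/456 = 68.531; ordering cost = 68.531 × $80 = $5,482.46
Average inventory = 456/2 = 228; holding cost = 228 × $24 = $5,472.00
Total = $5,482.46 + $5,472.00 = $10,954.46

$10,954.46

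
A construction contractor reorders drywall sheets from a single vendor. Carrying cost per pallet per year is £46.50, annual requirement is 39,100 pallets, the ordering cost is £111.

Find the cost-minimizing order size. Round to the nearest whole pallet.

Optimal lot size Q* = (2 × 39,100 × £111 / £46.5)^½ ≈ 432.05

432 pallets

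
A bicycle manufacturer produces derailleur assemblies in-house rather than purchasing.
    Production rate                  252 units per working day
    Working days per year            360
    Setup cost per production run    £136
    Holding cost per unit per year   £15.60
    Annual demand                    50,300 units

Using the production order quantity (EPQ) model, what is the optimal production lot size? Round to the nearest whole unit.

1,403 units

d = 50,300/360 = 139.7222 units/day;  effective holding cost H(1 − d/p) = 15.6·(1 − 139.7222/252) = 6.95053
Q* = √(2DS / H_eff) = √(2·50,300·136 / 6.95053) ≈ 1,403.01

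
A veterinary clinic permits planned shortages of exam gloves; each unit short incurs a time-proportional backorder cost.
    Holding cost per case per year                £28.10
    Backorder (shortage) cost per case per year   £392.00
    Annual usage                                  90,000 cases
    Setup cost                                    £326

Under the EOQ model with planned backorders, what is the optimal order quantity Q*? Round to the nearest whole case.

1,496 cases

Q* = √(2DS/H) · √((H + b)/b)
   = √(2 × 90,000 × 326 / 28.1) · √((28.1 + 392) / 392)
   = 1,445.080 × 1.0352 ≈ 1,495.98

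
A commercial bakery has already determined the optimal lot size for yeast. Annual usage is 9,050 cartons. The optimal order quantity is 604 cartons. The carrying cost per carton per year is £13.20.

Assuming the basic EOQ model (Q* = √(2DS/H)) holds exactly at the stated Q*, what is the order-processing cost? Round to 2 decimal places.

£266.05

Since Q* = (2DS/H)^½, squaring gives Q*²·H = 2DS.
S = Q²H / (2D) = 604² × 13.2 / (2 × 9,050) = 266.0537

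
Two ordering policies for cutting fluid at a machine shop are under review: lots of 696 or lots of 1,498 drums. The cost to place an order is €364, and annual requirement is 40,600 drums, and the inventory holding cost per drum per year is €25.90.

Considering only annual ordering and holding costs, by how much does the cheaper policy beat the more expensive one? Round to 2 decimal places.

€982.01

Annual cost at Q: ordering D·S/Q plus holding Q·H/2.
TC(696) = (40,600/696)×364 + (696/2)×25.9 = €30,246.53
TC(1,498) = (40,600/1,498)×364 + (1,498/2)×25.9 = €29,264.52
Cheaper: Q = 1,498.  Difference = €982.01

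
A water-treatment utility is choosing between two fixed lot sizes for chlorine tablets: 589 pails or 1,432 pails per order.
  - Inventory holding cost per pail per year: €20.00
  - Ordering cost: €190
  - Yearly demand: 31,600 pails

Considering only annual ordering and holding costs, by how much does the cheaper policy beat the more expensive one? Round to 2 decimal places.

€2,429.19

For each Q, cost = (D/Q)·S + (Q/2)·H.
TC(589) = (31,600/589)×190 + (589/2)×20 = €16,083.55
TC(1,432) = (31,600/1,432)×190 + (1,432/2)×20 = €18,512.74
Lots of 589 are cheaper by €2,429.19.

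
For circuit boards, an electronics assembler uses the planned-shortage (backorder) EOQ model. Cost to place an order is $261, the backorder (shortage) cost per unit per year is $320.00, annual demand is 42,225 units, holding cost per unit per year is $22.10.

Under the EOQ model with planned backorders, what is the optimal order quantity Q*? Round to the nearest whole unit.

Q* = √(2DS/H) · √((H + b)/b)
   = √(2 × 42,225 × 261 / 22.1) · √((22.1 + 320) / 320)
   = 998.674 × 1.0340 ≈ 1,032.58

1,033 units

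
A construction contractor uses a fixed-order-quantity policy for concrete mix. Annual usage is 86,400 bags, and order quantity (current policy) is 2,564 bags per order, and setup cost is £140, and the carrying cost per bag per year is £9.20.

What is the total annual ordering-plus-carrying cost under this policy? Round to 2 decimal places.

Orders/yr = 86,400/2,564 = 33.697; ordering cost = 33.697 × £140 = £4,717.63
Average inventory = 2,564/2 = 1282; holding cost = 1282 × £9.2 = £11,794.40
Total = £4,717.63 + £11,794.40 = £16,512.03

£16,512.03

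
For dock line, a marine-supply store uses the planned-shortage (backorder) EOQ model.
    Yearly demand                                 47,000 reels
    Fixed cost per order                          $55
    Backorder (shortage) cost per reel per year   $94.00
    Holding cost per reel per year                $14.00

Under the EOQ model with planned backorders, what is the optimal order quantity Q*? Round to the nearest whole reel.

651 reels

Basic EOQ = √(2·47,000·55/14) = 607.689
Backorder adjustment √((H+b)/b) = √((14+94)/94) = 1.0719
Q* = 607.689 × 1.0719 ≈ 651.37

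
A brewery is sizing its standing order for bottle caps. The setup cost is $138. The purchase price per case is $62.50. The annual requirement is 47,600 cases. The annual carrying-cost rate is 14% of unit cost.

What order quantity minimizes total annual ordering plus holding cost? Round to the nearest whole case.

Holding cost per case per year: H = 14% × $62.5 = $8.7500
EOQ = √(2DS/H) = √(2 × 47,600 × 138 / 8.75)
    = √(1,501,440.00) ≈ 1,225.33

1,225 cases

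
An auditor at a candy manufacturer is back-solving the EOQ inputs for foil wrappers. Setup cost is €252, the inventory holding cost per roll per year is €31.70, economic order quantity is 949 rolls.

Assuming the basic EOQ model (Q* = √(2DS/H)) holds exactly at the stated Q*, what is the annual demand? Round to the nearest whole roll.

From Q* = √(2DS/H) ⇒ Q*² = 2DS/H.
D = Q²H / (2S) = 949² × 31.7 / (2 × 252) = 56,644.94

56,645 rolls per year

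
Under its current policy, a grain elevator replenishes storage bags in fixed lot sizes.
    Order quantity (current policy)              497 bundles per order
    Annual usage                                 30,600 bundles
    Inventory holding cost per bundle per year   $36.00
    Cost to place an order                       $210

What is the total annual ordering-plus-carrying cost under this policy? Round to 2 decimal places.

Annual ordering cost = (D/Q)·S = (30,600/497) × 210 = $12,929.58
Annual holding cost  = (Q/2)·H = (497/2) × 36 = $8,946.00
Total = $12,929.58 + $8,946.00 = $21,875.58

$21,875.58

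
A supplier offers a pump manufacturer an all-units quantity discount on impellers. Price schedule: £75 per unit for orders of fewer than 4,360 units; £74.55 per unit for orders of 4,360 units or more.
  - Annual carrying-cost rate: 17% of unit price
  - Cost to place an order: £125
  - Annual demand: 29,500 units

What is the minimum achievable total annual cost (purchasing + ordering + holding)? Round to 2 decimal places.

H₁ = 17%×£75 = £12.7500;  H₂ = 17%×£74.55 = £12.6735
EOQ₁ = √(2×29,500×125/12.7500) = 760.55  (< 4,360, feasible at tier 1)
EOQ₂ = √(2×29,500×125/12.6735) = 762.84  (< 4,360 → use Q = 4,360 at tier-2 price)
TC(tier 1 (EOQ₁), Q≈760.5) = £2,222,196.97
TC(tier 2, Q≈4,360.0) = £2,227,698.99
Minimum at tier 1 (EOQ₁): £2,222,196.97

£2,222,196.97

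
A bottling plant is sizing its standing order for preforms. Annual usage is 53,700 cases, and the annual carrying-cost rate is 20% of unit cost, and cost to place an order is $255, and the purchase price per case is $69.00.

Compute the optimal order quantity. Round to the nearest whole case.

1,409 cases

H = i·C = 0.2 × $69 = $13.8000 per case-year
Optimal lot size Q* = (2 × 53,700 × $255 / $13.8)^½ ≈ 1,408.75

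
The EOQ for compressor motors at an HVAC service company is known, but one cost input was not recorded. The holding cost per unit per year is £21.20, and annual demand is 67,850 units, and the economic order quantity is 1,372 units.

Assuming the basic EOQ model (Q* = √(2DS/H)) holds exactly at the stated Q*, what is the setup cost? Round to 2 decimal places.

£294.08

From Q* = √(2DS/H) ⇒ Q*² = 2DS/H.
S = Q²H / (2D) = 1,372² × 21.2 / (2 × 67,850) = 294.0792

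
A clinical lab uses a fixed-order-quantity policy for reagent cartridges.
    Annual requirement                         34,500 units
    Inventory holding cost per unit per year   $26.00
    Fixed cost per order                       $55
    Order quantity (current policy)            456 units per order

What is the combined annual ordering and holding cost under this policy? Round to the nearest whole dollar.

Annual ordering cost = (D/Q)·S = (34,500/456) × 55 = $4,161.18
Annual holding cost  = (Q/2)·H = (456/2) × 26 = $5,928.00
Total = $4,161.18 + $5,928.00 = $10,089.18

$10,089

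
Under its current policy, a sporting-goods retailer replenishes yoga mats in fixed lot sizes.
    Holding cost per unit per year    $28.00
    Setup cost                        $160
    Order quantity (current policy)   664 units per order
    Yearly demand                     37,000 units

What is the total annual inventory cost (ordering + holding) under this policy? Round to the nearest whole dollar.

Orders/yr = 37,000/664 = 55.723; ordering cost = 55.723 × $160 = $8,915.66
Average inventory = 664/2 = 332; holding cost = 332 × $28 = $9,296.00
Total = $8,915.66 + $9,296.00 = $18,211.66

$18,212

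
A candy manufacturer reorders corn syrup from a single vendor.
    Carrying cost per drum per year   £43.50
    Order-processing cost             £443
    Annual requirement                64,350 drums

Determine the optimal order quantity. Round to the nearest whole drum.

Optimal lot size Q* = (2 × 64,350 × £443 / £43.5)^½ ≈ 1,144.84

1,145 drums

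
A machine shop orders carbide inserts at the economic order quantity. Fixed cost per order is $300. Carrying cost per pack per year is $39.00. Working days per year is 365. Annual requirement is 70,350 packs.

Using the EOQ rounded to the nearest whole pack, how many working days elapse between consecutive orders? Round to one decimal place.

5.4 days

EOQ = √(2DS/H) = √(2 × 70,350 × 300 / 39)
    = √(1,082,307.69) ≈ 1,040.34 → Q = 1,040 packs
Days between orders = 365 / (D/Q) = 365 / 67.644 ≈ 5.396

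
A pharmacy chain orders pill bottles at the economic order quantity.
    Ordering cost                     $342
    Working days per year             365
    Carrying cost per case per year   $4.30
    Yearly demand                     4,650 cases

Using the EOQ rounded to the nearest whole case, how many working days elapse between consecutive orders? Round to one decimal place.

67.5 days

EOQ = √(2DS/H) = √(2 × 4,650 × 342 / 4.3)
    = √(739,674.42) ≈ 860.04 → Q = 860 cases
T = Q/D × 365 days = 860/4,650 × 365 = 67.505 days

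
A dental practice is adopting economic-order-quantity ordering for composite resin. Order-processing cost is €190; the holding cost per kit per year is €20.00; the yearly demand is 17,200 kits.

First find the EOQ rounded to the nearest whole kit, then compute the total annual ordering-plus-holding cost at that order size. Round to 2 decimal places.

Optimal lot size Q* = (2 × 17,200 × €190 / €20)^½ ≈ 571.66 → Q = 572 kits
Orders/yr = 17,200/572 = 30.070; ordering cost = 30.070 × €190 = €5,713.29
Average inventory = 572/2 = 286; holding cost = 286 × €20 = €5,720.00
Total = €5,713.29 + €5,720.00 = €11,433.29

€11,433.29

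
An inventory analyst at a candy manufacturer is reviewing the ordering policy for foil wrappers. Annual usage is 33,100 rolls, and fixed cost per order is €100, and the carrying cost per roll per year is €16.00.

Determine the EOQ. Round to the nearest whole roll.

Q* = √(2·D·S / H) = √(2·33,100·100 / 16) = √413,750.0 ≈ 643.23

643 rolls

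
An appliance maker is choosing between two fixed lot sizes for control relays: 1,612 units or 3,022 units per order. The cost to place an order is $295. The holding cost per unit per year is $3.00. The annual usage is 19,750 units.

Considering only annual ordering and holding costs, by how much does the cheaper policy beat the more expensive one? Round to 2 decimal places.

$428.65

TC(Q) = (D/Q)S + (Q/2)H
TC(1,612) = (19,750/1,612)×295 + (1,612/2)×3 = $6,032.30
TC(3,022) = (19,750/3,022)×295 + (3,022/2)×3 = $6,460.95
|ΔTC| = |$6,032.30 − $6,460.95| = $428.65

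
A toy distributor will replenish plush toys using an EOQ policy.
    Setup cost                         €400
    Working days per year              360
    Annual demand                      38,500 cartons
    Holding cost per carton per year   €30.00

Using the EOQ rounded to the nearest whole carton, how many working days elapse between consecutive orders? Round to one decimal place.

9.5 days

EOQ = √(2DS/H) = √(2 × 38,500 × 400 / 30)
    = √(1,026,666.67) ≈ 1,013.25 → Q = 1,013 cartons
Days between orders = 360 / (D/Q) = 360 / 38.006 ≈ 9.472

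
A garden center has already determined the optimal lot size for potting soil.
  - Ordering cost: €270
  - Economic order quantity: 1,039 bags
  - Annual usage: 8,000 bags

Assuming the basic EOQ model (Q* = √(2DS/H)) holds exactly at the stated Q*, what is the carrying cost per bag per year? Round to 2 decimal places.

Since Q* = (2DS/H)^½, squaring gives Q*²·H = 2DS.
H = 2DS / Q² = 2 × 8,000 × 270 / 1,039² = 4.0018

€4.00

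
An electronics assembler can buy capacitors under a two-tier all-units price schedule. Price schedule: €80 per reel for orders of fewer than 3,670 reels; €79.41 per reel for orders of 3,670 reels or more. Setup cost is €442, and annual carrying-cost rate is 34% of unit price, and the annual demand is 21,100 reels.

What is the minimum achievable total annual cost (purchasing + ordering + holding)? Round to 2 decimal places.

€1,710,524.33

H₁ = 34%×€80 = €27.2000;  H₂ = 34%×€79.41 = €26.9994
EOQ₁ = √(2×21,100×442/27.2000) = 828.10  (< 3,670, feasible at tier 1)
EOQ₂ = √(2×21,100×442/26.9994) = 831.17  (< 3,670 → use Q = 3,670 at tier-2 price)
TC(tier 1 (EOQ₁), Q≈828.1) = €1,710,524.33
TC(tier 2, Q≈3,670.0) = €1,727,636.10
Minimum at tier 1 (EOQ₁): €1,710,524.33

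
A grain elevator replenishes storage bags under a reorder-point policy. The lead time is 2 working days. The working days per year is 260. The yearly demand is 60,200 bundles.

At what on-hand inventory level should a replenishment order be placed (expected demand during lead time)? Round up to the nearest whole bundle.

464 bundles

Daily demand d = 60,200 / 260 = 231.538 bundles/day
Demand during lead time = 231.538 × 2 = 463.08
Reorder point = 463.08 → round up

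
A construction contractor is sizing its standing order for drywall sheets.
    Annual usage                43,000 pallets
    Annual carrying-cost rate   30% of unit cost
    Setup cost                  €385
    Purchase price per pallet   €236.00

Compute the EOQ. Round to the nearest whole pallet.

684 pallets

H = i·C = 0.3 × €236 = €70.8000 per pallet-year
Optimal lot size Q* = (2 × 43,000 × €385 / €70.8)^½ ≈ 683.85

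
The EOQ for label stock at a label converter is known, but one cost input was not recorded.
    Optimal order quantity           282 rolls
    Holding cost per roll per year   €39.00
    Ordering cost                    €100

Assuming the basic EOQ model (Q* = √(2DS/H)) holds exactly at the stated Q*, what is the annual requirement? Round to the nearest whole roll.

15,507 rolls per year

Since Q* = (2DS/H)^½, squaring gives Q*²·H = 2DS.
D = Q²H / (2S) = 282² × 39 / (2 × 100) = 15,507.18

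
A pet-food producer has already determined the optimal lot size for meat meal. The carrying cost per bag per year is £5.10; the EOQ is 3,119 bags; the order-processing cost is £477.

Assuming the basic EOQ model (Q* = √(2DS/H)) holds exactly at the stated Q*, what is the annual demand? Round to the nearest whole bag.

From Q* = √(2DS/H) ⇒ Q*² = 2DS/H.
D = Q²H / (2S) = 3,119² × 5.1 / (2 × 477) = 52,005.89

52,006 bags per year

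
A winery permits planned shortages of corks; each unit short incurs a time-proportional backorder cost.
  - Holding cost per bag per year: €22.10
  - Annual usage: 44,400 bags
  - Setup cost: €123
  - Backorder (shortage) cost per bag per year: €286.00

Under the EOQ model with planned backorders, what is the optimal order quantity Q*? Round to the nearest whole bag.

Q* = √(2DS/H) · √((H + b)/b)
   = √(2 × 44,400 × 123 / 22.1) · √((22.1 + 286) / 286)
   = 703.012 × 1.0379 ≈ 729.67

730 bags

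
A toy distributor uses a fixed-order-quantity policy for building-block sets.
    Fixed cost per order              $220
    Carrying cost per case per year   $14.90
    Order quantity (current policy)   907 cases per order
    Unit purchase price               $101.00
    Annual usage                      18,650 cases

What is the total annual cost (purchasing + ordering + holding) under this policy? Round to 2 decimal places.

Orders/yr = 18,650/907 = 20.562; ordering cost = 20.562 × $220 = $4,523.70
Average inventory = 907/2 = 453.5; holding cost = 453.5 × $14.9 = $6,757.15
Purchase cost = D·C = 18,650 × 101 = $1,883,650.00
Total = $4,523.70 + $6,757.15 + $1,883,650.00 = $1,894,930.85

$1,894,930.85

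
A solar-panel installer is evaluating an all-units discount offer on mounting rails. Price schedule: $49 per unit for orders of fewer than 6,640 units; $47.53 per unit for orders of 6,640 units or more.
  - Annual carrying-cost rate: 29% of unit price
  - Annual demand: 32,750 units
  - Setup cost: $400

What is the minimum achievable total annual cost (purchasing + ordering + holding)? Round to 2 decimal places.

$1,604,342.28

H₁ = 29%×$49 = $14.2100;  H₂ = 29%×$47.53 = $13.7837
EOQ₁ = √(2×32,750×400/14.2100) = 1,357.86  (< 6,640, feasible at tier 1)
EOQ₂ = √(2×32,750×400/13.7837) = 1,378.69  (< 6,640 → use Q = 6,640 at tier-2 price)
TC(tier 1 (EOQ₁), Q≈1,357.9) = $1,624,045.13
TC(tier 2, Q≈6,640.0) = $1,604,342.28
Minimum at tier 2: $1,604,342.28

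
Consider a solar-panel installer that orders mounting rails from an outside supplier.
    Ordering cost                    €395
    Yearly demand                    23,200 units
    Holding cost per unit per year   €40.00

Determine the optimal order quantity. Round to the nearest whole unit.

677 units

Optimal lot size Q* = (2 × 23,200 × €395 / €40)^½ ≈ 676.90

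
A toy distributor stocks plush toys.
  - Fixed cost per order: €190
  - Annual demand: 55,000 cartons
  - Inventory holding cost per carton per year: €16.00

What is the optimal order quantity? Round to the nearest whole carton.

1,143 cartons

Q* = √(2·D·S / H) = √(2·55,000·190 / 16) = √1,306,250.0 ≈ 1,142.91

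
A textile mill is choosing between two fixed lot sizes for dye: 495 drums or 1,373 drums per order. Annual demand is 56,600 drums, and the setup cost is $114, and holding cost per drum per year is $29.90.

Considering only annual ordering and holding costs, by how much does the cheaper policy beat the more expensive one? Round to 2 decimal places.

Annual cost at Q: ordering D·S/Q plus holding Q·H/2.
TC(495) = (56,600/495)×114 + (495/2)×29.9 = $20,435.40
TC(1,373) = (56,600/1,373)×114 + (1,373/2)×29.9 = $25,225.84
Cheaper: Q = 495.  Difference = $4,790.44

$4,790.44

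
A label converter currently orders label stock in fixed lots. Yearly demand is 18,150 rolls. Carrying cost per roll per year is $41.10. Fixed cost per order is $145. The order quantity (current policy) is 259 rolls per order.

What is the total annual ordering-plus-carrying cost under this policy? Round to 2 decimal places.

$15,483.65

Orders/yr = 18,150/259 = 70.077; ordering cost = 70.077 × $145 = $10,161.20
Average inventory = 259/2 = 129.5; holding cost = 129.5 × $41.1 = $5,322.45
Total = $10,161.20 + $5,322.45 = $15,483.65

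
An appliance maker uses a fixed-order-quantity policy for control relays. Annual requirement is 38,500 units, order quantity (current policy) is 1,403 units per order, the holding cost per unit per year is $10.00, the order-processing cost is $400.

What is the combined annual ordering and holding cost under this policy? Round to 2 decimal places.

$17,991.48

Annual ordering cost = (D/Q)·S = (38,500/1,403) × 400 = $10,976.48
Annual holding cost  = (Q/2)·H = (1,403/2) × 10 = $7,015.00
Total = $10,976.48 + $7,015.00 = $17,991.48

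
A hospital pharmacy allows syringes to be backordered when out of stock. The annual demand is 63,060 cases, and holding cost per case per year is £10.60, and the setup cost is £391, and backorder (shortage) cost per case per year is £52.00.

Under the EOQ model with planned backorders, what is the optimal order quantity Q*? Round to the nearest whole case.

2,367 cases

Q* = √(2DS/H) · √((H + b)/b)
   = √(2 × 63,060 × 391 / 10.6) · √((10.6 + 52) / 52)
   = 2,156.887 × 1.0972 ≈ 2,366.53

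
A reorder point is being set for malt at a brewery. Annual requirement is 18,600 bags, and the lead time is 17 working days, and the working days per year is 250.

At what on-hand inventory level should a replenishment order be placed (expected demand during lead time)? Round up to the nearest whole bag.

Daily demand d = 18,600 / 250 = 74.400 bags/day
Demand during lead time = 74.400 × 17 = 1,264.80
Reorder point = 1,264.80 → round up

1,265 bags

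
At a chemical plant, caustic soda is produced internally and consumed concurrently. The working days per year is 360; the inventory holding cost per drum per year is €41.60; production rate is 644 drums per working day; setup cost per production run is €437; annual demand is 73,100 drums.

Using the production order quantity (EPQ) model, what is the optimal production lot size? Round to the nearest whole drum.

1,498 drums

Daily demand d = 73,100/360 = 203.056; p = 644; 1 − d/p = 0.68470
EPQ = √(2DS / (H(1 − d/p)))
    = √(2 × 73,100 × 437 / (41.6 × 0.68470)) ≈ 1,497.68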